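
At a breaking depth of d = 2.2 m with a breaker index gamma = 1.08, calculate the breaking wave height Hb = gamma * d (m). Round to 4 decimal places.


Hb = gamma * d
Hb = 1.08 * 2.2
Hb = 2.3760 m

2.3760


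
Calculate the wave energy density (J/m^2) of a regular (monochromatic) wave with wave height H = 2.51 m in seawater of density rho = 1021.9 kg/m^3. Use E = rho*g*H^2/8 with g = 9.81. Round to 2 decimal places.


E = (1/8) * rho * g * H^2
E = (1/8) * 1021.9 * 9.81 * 2.51^2
E = 0.125 * 1021.9 * 9.81 * 6.3001
E = 7894.69 J/m^2

7894.69


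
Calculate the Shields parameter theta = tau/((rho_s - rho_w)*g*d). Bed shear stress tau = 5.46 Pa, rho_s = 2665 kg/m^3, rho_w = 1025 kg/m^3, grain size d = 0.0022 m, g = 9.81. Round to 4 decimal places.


theta = tau / ((rho_s - rho_w) * g * d)
rho_s - rho_w = 2665 - 1025 = 1640
Denominator = 1640 * 9.81 * 0.0022 = 35.394480
theta = 5.46 / 35.394480
theta = 0.1543

0.1543


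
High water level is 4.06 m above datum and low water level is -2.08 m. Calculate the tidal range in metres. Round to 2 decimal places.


Tidal range = High water - Low water
Tidal range = 4.06 - (-2.08)
Tidal range = 6.14 m

6.14


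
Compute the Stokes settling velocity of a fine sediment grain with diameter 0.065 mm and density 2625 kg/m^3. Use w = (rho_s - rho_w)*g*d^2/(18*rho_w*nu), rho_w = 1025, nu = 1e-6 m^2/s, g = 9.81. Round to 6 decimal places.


w = (rho_s - rho_w) * g * d^2 / (18 * rho_w * nu)
d = 0.065 mm = 0.000065 m
rho_s - rho_w = 2625 - 1025 = 1600
Numerator = 1600 * 9.81 * (0.000065)^2 = 0.000066315600
Denominator = 18 * 1025 * 1e-6 = 0.018450
w = 0.003594 m/s

0.003594


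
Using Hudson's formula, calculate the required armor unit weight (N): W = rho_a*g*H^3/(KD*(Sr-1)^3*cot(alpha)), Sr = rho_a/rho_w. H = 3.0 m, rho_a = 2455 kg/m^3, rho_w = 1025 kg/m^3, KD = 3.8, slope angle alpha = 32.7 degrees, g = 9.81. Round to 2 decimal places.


Sr = rho_a / rho_w = 2455 / 1025 = 2.395122
(Sr - 1) = 1.395122
(Sr - 1)^3 = 2.715417
cot(32.7) = 1 / tan(32.7) = 1 / 0.641989 = 1.557660
Numerator = 2455 * 9.81 * 3.0^3 = 650255.8500
Denominator = 3.8 * 2.715417 * 1.557660 = 16.072847
W = 650255.8500 / 16.072847
W = 40456.79 N

40456.79


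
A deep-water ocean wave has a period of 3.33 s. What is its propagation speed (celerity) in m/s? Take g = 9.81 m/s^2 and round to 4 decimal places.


We use the deep-water celerity formula:
C = g * T / (2 * pi)
C = 9.81 * 3.33 / (2 * 3.14159...)
C = 32.667300 / 6.283185
C = 5.1992 m/s

5.1992


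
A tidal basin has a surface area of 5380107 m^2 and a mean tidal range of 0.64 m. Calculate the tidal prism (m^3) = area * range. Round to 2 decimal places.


Tidal prism = Area * Tidal range
P = 5380107 * 0.64
P = 3443268.48 m^3

3443268.48


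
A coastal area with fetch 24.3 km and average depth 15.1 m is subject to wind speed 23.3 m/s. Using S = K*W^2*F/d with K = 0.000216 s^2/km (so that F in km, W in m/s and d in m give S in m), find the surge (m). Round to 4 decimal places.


S = K * W^2 * F / d
W^2 = 23.3^2 = 542.89
S = 0.000216 * 542.89 * 24.3 / 15.1
Numerator = 0.000216 * 542.89 * 24.3 = 2.849521
S = 2.849521 / 15.1 = 0.1887 m

0.1887


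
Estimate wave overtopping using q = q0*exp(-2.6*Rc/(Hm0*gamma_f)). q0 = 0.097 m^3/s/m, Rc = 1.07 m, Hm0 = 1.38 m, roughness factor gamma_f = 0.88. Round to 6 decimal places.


q = q0 * exp(-2.6 * Rc / (Hm0 * gamma_f))
Exponent = -2.6 * 1.07 / (1.38 * 0.88)
= -2.6 * 1.07 / 1.2144
= -2.290843
exp(-2.290843) = 0.101181
q = 0.097 * 0.101181
q = 0.009815 m^3/s/m

0.009815


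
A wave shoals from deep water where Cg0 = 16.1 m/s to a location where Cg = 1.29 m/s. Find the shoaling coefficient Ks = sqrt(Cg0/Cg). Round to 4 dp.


Ks = sqrt(Cg0 / Cg)
Ks = sqrt(16.1 / 1.29)
Ks = sqrt(12.4806)
Ks = 3.5328

3.5328


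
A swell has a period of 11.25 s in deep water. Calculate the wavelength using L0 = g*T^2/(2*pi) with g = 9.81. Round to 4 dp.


L0 = g * T^2 / (2 * pi)
L0 = 9.81 * 11.25^2 / (2 * pi)
L0 = 9.81 * 126.5625 / 6.28319
L0 = 1241.5781 / 6.28319
L0 = 197.6033 m

197.6033


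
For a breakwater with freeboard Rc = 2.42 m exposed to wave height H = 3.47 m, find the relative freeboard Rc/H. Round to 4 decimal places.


Relative freeboard = Rc / H
= 2.42 / 3.47
= 0.6974

0.6974


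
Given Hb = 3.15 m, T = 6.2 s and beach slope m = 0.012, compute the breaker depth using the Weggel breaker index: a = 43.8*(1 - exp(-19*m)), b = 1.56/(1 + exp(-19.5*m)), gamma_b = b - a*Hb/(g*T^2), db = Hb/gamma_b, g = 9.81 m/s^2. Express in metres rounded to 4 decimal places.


a = 43.8 * (1 - exp(-19 * m))
exp(-19 * 0.012) = exp(-0.2280) = 0.796124
a = 43.8 * (1 - 0.796124) = 8.929757
b = 1.56 / (1 + exp(-19.5 * m))
exp(-19.5 * 0.012) = exp(-0.2340) = 0.791362
b = 1.56 / (1 + 0.791362) = 0.870846
Hb / (g * T^2) = 3.15 / (9.81 * 6.2^2) = 3.15 / 377.0964 = 0.00835330
gamma_b = b - a * Hb/(g*T^2) = 0.870846 - 8.929757 * 0.00835330 = 0.796253
db = Hb / gamma_b = 3.15 / 0.796253
db = 3.9560 m

3.9560


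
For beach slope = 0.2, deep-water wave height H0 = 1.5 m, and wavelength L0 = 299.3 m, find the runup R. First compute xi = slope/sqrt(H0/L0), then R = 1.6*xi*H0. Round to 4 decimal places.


xi = slope / sqrt(H0/L0)
H0/L0 = 1.5/299.3 = 0.005012
sqrt(0.005012) = 0.070793
xi = 0.2 / 0.070793 = 2.825125
R = 1.6 * xi * H0 = 1.6 * 2.825125 * 1.5
R = 6.7803 m

6.7803


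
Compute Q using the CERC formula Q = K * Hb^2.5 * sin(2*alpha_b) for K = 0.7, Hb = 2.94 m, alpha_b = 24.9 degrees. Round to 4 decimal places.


Q = K * Hb^2.5 * sin(2 * alpha_b)
Hb^2.5 = 2.94^2.5 = 14.820687
sin(2 * 24.9) = sin(49.8) = 0.763796
Q = 0.7 * 14.820687 * 0.763796
Q = 7.9240 m^3/s

7.9240


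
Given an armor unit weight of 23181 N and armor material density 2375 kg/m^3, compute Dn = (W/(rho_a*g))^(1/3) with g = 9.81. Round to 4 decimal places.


V = W / (rho_a * g)
V = 23181 / (2375 * 9.81)
V = 23181 / 23298.75
V = 0.994946 m^3
Dn = V^(1/3) = 0.994946^(1/3)
Dn = 0.9983 m

0.9983


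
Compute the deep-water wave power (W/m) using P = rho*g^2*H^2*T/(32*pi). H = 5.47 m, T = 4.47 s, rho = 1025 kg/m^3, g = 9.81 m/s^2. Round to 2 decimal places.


P = rho * g^2 * H^2 * T / (32 * pi)
P = 1025 * 9.81^2 * 5.47^2 * 4.47 / (32 * pi)
P = 1025 * 96.2361 * 29.9209 * 4.47 / 100.53096
P = 131233.35 W/m

131233.35


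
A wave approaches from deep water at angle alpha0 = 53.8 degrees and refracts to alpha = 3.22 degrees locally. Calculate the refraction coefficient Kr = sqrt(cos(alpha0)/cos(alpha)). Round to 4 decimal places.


Kr = sqrt(cos(alpha0) / cos(alpha))
cos(53.8) = 0.590606
cos(3.22) = 0.998421
Kr = sqrt(0.590606 / 0.998421)
Kr = sqrt(0.591540)
Kr = 0.7691

0.7691


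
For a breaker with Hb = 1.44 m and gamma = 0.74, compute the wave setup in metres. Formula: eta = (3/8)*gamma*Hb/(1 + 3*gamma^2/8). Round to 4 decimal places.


eta = (3/8) * gamma * Hb / (1 + 3*gamma^2/8)
Numerator = (3/8) * 0.74 * 1.44 = 0.399600
Denominator = 1 + 3*0.74^2/8 = 1 + 0.205350 = 1.205350
eta = 0.399600 / 1.205350
eta = 0.3315 m

0.3315


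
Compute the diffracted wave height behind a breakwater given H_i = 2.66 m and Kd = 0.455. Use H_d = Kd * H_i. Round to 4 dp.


H_d = Kd * H_i
H_d = 0.455 * 2.66
H_d = 1.2103 m

1.2103


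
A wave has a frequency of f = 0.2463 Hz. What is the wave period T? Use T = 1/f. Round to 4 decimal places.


T = 1 / f
T = 1 / 0.2463
T = 4.0601 s

4.0601


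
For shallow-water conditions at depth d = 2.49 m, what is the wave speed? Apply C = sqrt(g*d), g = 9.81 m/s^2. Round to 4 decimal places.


Using the shallow-water approximation:
C = sqrt(g * d) = sqrt(9.81 * 2.49)
C = sqrt(24.4269)
C = 4.9424 m/s

4.9424


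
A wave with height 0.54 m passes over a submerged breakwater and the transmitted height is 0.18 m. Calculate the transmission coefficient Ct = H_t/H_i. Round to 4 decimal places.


Ct = H_t / H_i
Ct = 0.18 / 0.54
Ct = 0.3333

0.3333


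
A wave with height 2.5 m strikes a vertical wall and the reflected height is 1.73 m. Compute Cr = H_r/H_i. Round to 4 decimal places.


Cr = H_r / H_i
Cr = 1.73 / 2.5
Cr = 0.6920

0.6920


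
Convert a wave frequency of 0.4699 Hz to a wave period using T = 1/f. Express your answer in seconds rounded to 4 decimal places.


T = 1 / f
T = 1 / 0.4699
T = 2.1281 s

2.1281


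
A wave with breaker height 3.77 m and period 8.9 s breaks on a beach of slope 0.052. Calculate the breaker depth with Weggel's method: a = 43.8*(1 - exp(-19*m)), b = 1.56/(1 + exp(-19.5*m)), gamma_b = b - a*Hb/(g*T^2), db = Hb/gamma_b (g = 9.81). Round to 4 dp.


a = 43.8 * (1 - exp(-19 * m))
exp(-19 * 0.052) = exp(-0.9880) = 0.372321
a = 43.8 * (1 - 0.372321) = 27.492358
b = 1.56 / (1 + exp(-19.5 * m))
exp(-19.5 * 0.052) = exp(-1.0140) = 0.362765
b = 1.56 / (1 + 0.362765) = 1.144731
Hb / (g * T^2) = 3.77 / (9.81 * 8.9^2) = 3.77 / 777.0501 = 0.00485168
gamma_b = b - a * Hb/(g*T^2) = 1.144731 - 27.492358 * 0.00485168 = 1.011347
db = Hb / gamma_b = 3.77 / 1.011347
db = 3.7277 m

3.7277


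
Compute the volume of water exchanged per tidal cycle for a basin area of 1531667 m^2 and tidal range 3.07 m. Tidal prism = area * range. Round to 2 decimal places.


Tidal prism = Area * Tidal range
P = 1531667 * 3.07
P = 4702217.69 m^3

4702217.69


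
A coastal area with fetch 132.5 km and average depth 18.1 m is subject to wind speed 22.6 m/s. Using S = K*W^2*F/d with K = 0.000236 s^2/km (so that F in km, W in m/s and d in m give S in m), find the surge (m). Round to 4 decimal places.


S = K * W^2 * F / d
W^2 = 22.6^2 = 510.76
S = 0.000236 * 510.76 * 132.5 / 18.1
Numerator = 0.000236 * 510.76 * 132.5 = 15.971465
S = 15.971465 / 18.1 = 0.8824 m

0.8824


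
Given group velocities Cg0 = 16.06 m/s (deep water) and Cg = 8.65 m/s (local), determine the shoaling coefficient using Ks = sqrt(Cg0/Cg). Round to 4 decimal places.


Ks = sqrt(Cg0 / Cg)
Ks = sqrt(16.06 / 8.65)
Ks = sqrt(1.8566)
Ks = 1.3626

1.3626


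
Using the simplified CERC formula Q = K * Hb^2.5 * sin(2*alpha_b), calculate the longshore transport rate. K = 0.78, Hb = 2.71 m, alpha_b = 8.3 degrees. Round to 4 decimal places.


Q = K * Hb^2.5 * sin(2 * alpha_b)
Hb^2.5 = 2.71^2.5 = 12.089914
sin(2 * 8.3) = sin(16.6) = 0.285688
Q = 0.78 * 12.089914 * 0.285688
Q = 2.6941 m^3/s

2.6941


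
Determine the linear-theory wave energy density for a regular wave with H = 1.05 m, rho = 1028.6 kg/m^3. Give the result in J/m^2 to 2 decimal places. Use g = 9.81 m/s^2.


E = (1/8) * rho * g * H^2
E = (1/8) * 1028.6 * 9.81 * 1.05^2
E = 0.125 * 1028.6 * 9.81 * 1.1025
E = 1390.61 J/m^2

1390.61


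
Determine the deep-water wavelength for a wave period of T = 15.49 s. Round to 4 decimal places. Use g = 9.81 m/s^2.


L0 = g * T^2 / (2 * pi)
L0 = 9.81 * 15.49^2 / (2 * pi)
L0 = 9.81 * 239.9401 / 6.28319
L0 = 2353.8124 / 6.28319
L0 = 374.6209 m

374.6209


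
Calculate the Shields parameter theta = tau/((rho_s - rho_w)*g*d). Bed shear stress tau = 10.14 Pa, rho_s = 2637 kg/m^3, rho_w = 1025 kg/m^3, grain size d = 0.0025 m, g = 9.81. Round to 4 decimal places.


theta = tau / ((rho_s - rho_w) * g * d)
rho_s - rho_w = 2637 - 1025 = 1612
Denominator = 1612 * 9.81 * 0.0025 = 39.534300
theta = 10.14 / 39.534300
theta = 0.2565

0.2565


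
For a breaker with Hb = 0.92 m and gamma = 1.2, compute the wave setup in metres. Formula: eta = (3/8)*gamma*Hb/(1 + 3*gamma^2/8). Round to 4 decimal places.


eta = (3/8) * gamma * Hb / (1 + 3*gamma^2/8)
Numerator = (3/8) * 1.2 * 0.92 = 0.414000
Denominator = 1 + 3*1.2^2/8 = 1 + 0.540000 = 1.540000
eta = 0.414000 / 1.540000
eta = 0.2688 m

0.2688


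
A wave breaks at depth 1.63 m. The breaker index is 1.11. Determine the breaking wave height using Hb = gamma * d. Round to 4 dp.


Hb = gamma * d
Hb = 1.11 * 1.63
Hb = 1.8093 m

1.8093


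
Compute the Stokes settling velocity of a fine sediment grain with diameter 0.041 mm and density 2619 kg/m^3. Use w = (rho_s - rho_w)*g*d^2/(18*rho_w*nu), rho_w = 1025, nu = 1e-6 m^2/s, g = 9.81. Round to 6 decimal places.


w = (rho_s - rho_w) * g * d^2 / (18 * rho_w * nu)
d = 0.041 mm = 0.000041 m
rho_s - rho_w = 2619 - 1025 = 1594
Numerator = 1594 * 9.81 * (0.000041)^2 = 0.000026286032
Denominator = 18 * 1025 * 1e-6 = 0.018450
w = 0.001425 m/s

0.001425


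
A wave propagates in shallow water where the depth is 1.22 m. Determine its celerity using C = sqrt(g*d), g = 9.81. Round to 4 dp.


Using the shallow-water approximation:
C = sqrt(g * d) = sqrt(9.81 * 1.22)
C = sqrt(11.9682)
C = 3.4595 m/s

3.4595


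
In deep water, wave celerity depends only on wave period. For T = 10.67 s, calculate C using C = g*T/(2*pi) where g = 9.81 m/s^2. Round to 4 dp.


We use the deep-water celerity formula:
C = g * T / (2 * pi)
C = 9.81 * 10.67 / (2 * 3.14159...)
C = 104.672700 / 6.283185
C = 16.6592 m/s

16.6592


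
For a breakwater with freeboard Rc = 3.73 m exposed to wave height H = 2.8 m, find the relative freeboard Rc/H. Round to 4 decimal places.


Relative freeboard = Rc / H
= 3.73 / 2.8
= 1.3321

1.3321


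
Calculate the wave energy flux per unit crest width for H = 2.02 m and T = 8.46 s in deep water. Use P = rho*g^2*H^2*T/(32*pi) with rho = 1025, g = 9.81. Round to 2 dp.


P = rho * g^2 * H^2 * T / (32 * pi)
P = 1025 * 9.81^2 * 2.02^2 * 8.46 / (32 * pi)
P = 1025 * 96.2361 * 4.0804 * 8.46 / 100.53096
P = 33871.55 W/m

33871.55


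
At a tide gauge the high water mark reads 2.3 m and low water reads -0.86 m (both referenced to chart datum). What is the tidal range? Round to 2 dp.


Tidal range = High water - Low water
Tidal range = 2.3 - (-0.86)
Tidal range = 3.16 m

3.16


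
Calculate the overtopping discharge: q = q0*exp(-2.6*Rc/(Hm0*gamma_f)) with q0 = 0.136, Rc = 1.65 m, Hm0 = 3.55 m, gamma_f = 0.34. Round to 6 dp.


q = q0 * exp(-2.6 * Rc / (Hm0 * gamma_f))
Exponent = -2.6 * 1.65 / (3.55 * 0.34)
= -2.6 * 1.65 / 1.2070
= -3.554267
exp(-3.554267) = 0.028602
q = 0.136 * 0.028602
q = 0.003890 m^3/s/m

0.003890


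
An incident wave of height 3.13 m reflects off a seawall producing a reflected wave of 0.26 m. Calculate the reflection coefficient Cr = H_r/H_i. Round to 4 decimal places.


Cr = H_r / H_i
Cr = 0.26 / 3.13
Cr = 0.0831

0.0831


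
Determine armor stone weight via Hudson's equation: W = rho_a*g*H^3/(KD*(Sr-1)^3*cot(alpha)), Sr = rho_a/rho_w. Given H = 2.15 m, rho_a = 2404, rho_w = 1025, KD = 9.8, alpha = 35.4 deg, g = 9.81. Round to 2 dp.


Sr = rho_a / rho_w = 2404 / 1025 = 2.345366
(Sr - 1) = 1.345366
(Sr - 1)^3 = 2.435125
cot(35.4) = 1 / tan(35.4) = 1 / 0.710663 = 1.407137
Numerator = 2404 * 9.81 * 2.15^3 = 234379.0828
Denominator = 9.8 * 2.435125 * 1.407137 = 33.580222
W = 234379.0828 / 33.580222
W = 6979.68 N

6979.68


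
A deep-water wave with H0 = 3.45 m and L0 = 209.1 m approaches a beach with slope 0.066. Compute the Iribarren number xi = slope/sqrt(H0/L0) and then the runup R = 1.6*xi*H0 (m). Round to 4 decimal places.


xi = slope / sqrt(H0/L0)
H0/L0 = 3.45/209.1 = 0.016499
sqrt(0.016499) = 0.128450
xi = 0.066 / 0.128450 = 0.513820
R = 1.6 * xi * H0 = 1.6 * 0.513820 * 3.45
R = 2.8363 m

2.8363


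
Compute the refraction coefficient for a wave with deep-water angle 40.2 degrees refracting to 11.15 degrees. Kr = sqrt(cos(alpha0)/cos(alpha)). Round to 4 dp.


Kr = sqrt(cos(alpha0) / cos(alpha))
cos(40.2) = 0.763796
cos(11.15) = 0.981124
Kr = sqrt(0.763796 / 0.981124)
Kr = sqrt(0.778491)
Kr = 0.8823

0.8823


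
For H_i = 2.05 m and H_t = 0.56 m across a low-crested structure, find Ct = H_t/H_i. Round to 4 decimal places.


Ct = H_t / H_i
Ct = 0.56 / 2.05
Ct = 0.2732

0.2732


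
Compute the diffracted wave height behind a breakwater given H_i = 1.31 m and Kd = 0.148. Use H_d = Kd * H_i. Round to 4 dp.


H_d = Kd * H_i
H_d = 0.148 * 1.31
H_d = 0.1939 m

0.1939


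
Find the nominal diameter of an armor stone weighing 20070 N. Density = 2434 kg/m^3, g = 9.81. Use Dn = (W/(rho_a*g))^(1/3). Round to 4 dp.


V = W / (rho_a * g)
V = 20070 / (2434 * 9.81)
V = 20070 / 23877.54
V = 0.840539 m^3
Dn = V^(1/3) = 0.840539^(1/3)
Dn = 0.9437 m

0.9437


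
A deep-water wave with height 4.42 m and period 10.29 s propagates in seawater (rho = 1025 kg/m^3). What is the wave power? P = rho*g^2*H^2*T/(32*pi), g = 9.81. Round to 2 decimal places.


P = rho * g^2 * H^2 * T / (32 * pi)
P = 1025 * 9.81^2 * 4.42^2 * 10.29 / (32 * pi)
P = 1025 * 96.2361 * 19.5364 * 10.29 / 100.53096
P = 197252.24 W/m

197252.24


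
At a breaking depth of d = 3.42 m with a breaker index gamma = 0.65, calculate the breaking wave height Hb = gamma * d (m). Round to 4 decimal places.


Hb = gamma * d
Hb = 0.65 * 3.42
Hb = 2.2230 m

2.2230


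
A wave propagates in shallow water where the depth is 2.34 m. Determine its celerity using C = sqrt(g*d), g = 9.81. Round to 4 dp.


Using the shallow-water approximation:
C = sqrt(g * d) = sqrt(9.81 * 2.34)
C = sqrt(22.9554)
C = 4.7912 m/s

4.7912


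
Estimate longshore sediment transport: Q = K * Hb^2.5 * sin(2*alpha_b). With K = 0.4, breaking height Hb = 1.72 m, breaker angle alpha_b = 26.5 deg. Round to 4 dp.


Q = K * Hb^2.5 * sin(2 * alpha_b)
Hb^2.5 = 1.72^2.5 = 3.879905
sin(2 * 26.5) = sin(53.0) = 0.798636
Q = 0.4 * 3.879905 * 0.798636
Q = 1.2395 m^3/s

1.2395


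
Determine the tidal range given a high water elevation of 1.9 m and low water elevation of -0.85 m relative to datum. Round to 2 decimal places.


Tidal range = High water - Low water
Tidal range = 1.9 - (-0.85)
Tidal range = 2.75 m

2.75


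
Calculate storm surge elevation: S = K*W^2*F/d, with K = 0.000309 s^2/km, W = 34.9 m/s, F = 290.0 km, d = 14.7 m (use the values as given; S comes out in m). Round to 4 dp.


S = K * W^2 * F / d
W^2 = 34.9^2 = 1218.01
S = 0.000309 * 1218.01 * 290.0 / 14.7
Numerator = 0.000309 * 1218.01 * 290.0 = 109.145876
S = 109.145876 / 14.7 = 7.4249 m

7.4249


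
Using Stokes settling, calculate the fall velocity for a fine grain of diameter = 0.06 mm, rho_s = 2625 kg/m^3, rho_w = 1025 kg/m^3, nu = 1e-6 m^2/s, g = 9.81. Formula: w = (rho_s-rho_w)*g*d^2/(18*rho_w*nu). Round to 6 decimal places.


w = (rho_s - rho_w) * g * d^2 / (18 * rho_w * nu)
d = 0.06 mm = 0.000060 m
rho_s - rho_w = 2625 - 1025 = 1600
Numerator = 1600 * 9.81 * (0.000060)^2 = 0.000056505600
Denominator = 18 * 1025 * 1e-6 = 0.018450
w = 0.003063 m/s

0.003063


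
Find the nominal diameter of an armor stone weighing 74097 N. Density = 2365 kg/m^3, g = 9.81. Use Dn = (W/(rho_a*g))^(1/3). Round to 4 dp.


V = W / (rho_a * g)
V = 74097 / (2365 * 9.81)
V = 74097 / 23200.65
V = 3.193747 m^3
Dn = V^(1/3) = 3.193747^(1/3)
Dn = 1.4727 m

1.4727


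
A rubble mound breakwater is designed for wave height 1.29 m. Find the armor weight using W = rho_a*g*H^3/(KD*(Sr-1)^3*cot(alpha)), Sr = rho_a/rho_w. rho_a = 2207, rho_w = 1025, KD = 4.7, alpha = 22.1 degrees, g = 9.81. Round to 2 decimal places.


Sr = rho_a / rho_w = 2207 / 1025 = 2.153171
(Sr - 1) = 1.153171
(Sr - 1)^3 = 1.533490
cot(22.1) = 1 / tan(22.1) = 1 / 0.406058 = 2.462703
Numerator = 2207 * 9.81 * 1.29^3 = 46477.2551
Denominator = 4.7 * 1.533490 * 2.462703 = 17.749688
W = 46477.2551 / 17.749688
W = 2618.48 N

2618.48


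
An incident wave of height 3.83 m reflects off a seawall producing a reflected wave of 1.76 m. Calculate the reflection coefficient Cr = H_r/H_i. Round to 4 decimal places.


Cr = H_r / H_i
Cr = 1.76 / 3.83
Cr = 0.4595

0.4595


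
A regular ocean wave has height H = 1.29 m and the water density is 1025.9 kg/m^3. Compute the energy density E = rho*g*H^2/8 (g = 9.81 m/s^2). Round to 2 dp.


E = (1/8) * rho * g * H^2
E = (1/8) * 1025.9 * 9.81 * 1.29^2
E = 0.125 * 1025.9 * 9.81 * 1.6641
E = 2093.45 J/m^2

2093.45


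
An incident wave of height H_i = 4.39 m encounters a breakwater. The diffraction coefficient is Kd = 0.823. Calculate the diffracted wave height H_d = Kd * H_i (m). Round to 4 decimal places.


H_d = Kd * H_i
H_d = 0.823 * 4.39
H_d = 3.6130 m

3.6130


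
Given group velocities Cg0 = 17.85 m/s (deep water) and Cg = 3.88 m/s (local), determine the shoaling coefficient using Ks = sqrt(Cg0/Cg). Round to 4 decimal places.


Ks = sqrt(Cg0 / Cg)
Ks = sqrt(17.85 / 3.88)
Ks = sqrt(4.6005)
Ks = 2.1449

2.1449


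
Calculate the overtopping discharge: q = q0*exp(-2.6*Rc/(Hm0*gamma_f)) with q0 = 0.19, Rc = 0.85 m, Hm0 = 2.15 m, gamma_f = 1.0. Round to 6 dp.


q = q0 * exp(-2.6 * Rc / (Hm0 * gamma_f))
Exponent = -2.6 * 0.85 / (2.15 * 1.0)
= -2.6 * 0.85 / 2.1500
= -1.027907
exp(-1.027907) = 0.357755
q = 0.19 * 0.357755
q = 0.067973 m^3/s/m

0.067973


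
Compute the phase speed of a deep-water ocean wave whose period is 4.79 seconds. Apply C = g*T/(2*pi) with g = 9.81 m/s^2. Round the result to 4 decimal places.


We use the deep-water celerity formula:
C = g * T / (2 * pi)
C = 9.81 * 4.79 / (2 * 3.14159...)
C = 46.989900 / 6.283185
C = 7.4787 m/s

7.4787


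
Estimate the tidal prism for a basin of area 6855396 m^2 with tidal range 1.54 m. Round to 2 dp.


Tidal prism = Area * Tidal range
P = 6855396 * 1.54
P = 10557309.84 m^3

10557309.84


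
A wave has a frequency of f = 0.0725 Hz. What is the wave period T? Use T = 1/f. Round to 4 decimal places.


T = 1 / f
T = 1 / 0.0725
T = 13.7931 s

13.7931


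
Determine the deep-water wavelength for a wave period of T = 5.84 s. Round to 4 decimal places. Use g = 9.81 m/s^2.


L0 = g * T^2 / (2 * pi)
L0 = 9.81 * 5.84^2 / (2 * pi)
L0 = 9.81 * 34.1056 / 6.28319
L0 = 334.5759 / 6.28319
L0 = 53.2494 m

53.2494


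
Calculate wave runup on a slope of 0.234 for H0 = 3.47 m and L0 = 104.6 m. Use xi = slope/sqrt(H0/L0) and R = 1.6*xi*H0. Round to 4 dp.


xi = slope / sqrt(H0/L0)
H0/L0 = 3.47/104.6 = 0.033174
sqrt(0.033174) = 0.182137
xi = 0.234 / 0.182137 = 1.284745
R = 1.6 * xi * H0 = 1.6 * 1.284745 * 3.47
R = 7.1329 m

7.1329


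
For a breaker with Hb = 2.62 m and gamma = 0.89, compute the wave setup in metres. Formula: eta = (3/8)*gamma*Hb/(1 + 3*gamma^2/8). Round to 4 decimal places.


eta = (3/8) * gamma * Hb / (1 + 3*gamma^2/8)
Numerator = (3/8) * 0.89 * 2.62 = 0.874425
Denominator = 1 + 3*0.89^2/8 = 1 + 0.297038 = 1.297038
eta = 0.874425 / 1.297038
eta = 0.6742 m

0.6742


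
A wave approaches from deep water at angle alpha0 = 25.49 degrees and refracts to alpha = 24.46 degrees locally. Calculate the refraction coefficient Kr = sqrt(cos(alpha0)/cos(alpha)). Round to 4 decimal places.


Kr = sqrt(cos(alpha0) / cos(alpha))
cos(25.49) = 0.902660
cos(24.46) = 0.910251
Kr = sqrt(0.902660 / 0.910251)
Kr = sqrt(0.991661)
Kr = 0.9958

0.9958


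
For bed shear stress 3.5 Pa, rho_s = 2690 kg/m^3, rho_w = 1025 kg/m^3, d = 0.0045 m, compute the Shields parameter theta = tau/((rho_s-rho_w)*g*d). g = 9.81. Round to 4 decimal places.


theta = tau / ((rho_s - rho_w) * g * d)
rho_s - rho_w = 2690 - 1025 = 1665
Denominator = 1665 * 9.81 * 0.0045 = 73.501425
theta = 3.5 / 73.501425
theta = 0.0476

0.0476


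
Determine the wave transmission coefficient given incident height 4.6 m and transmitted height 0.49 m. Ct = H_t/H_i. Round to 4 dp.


Ct = H_t / H_i
Ct = 0.49 / 4.6
Ct = 0.1065

0.1065


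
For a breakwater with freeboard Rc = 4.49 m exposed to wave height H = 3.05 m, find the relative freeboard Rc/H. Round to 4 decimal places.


Relative freeboard = Rc / H
= 4.49 / 3.05
= 1.4721

1.4721


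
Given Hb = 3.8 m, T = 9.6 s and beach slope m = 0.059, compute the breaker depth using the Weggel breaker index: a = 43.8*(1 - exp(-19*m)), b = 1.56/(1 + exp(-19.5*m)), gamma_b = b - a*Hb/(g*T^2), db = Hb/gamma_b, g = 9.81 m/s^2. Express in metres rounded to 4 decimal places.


a = 43.8 * (1 - exp(-19 * m))
exp(-19 * 0.059) = exp(-1.1210) = 0.325954
a = 43.8 * (1 - 0.325954) = 29.523229
b = 1.56 / (1 + exp(-19.5 * m))
exp(-19.5 * 0.059) = exp(-1.1505) = 0.316478
b = 1.56 / (1 + 0.316478) = 1.184979
Hb / (g * T^2) = 3.8 / (9.81 * 9.6^2) = 3.8 / 904.0896 = 0.00420312
gamma_b = b - a * Hb/(g*T^2) = 1.184979 - 29.523229 * 0.00420312 = 1.060890
db = Hb / gamma_b = 3.8 / 1.060890
db = 3.5819 m

3.5819


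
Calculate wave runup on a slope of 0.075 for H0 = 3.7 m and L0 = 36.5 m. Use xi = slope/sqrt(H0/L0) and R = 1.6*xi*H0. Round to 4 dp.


xi = slope / sqrt(H0/L0)
H0/L0 = 3.7/36.5 = 0.101370
sqrt(0.101370) = 0.318386
xi = 0.075 / 0.318386 = 0.235563
R = 1.6 * xi * H0 = 1.6 * 0.235563 * 3.7
R = 1.3945 m

1.3945


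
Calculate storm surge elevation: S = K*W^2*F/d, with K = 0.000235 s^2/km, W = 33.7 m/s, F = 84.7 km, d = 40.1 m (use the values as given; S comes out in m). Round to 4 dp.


S = K * W^2 * F / d
W^2 = 33.7^2 = 1135.69
S = 0.000235 * 1135.69 * 84.7 / 40.1
Numerator = 0.000235 * 1135.69 * 84.7 = 22.605342
S = 22.605342 / 40.1 = 0.5637 m

0.5637


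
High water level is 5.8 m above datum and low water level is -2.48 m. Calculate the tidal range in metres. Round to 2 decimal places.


Tidal range = High water - Low water
Tidal range = 5.8 - (-2.48)
Tidal range = 8.28 m

8.28


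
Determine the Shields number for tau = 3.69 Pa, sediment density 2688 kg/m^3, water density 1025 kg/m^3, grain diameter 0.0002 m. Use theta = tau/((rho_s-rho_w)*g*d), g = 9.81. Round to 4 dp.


theta = tau / ((rho_s - rho_w) * g * d)
rho_s - rho_w = 2688 - 1025 = 1663
Denominator = 1663 * 9.81 * 0.0002 = 3.262806
theta = 3.69 / 3.262806
theta = 1.1309

1.1309


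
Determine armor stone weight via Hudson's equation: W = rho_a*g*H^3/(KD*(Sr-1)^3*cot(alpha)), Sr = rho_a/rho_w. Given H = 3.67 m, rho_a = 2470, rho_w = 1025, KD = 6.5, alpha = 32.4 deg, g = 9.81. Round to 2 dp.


Sr = rho_a / rho_w = 2470 / 1025 = 2.409756
(Sr - 1) = 1.409756
(Sr - 1)^3 = 2.801767
cot(32.4) = 1 / tan(32.4) = 1 / 0.634619 = 1.575748
Numerator = 2470 * 9.81 * 3.67^3 = 1197744.4121
Denominator = 6.5 * 2.801767 * 1.575748 = 28.696705
W = 1197744.4121 / 28.696705
W = 41738.05 N

41738.05


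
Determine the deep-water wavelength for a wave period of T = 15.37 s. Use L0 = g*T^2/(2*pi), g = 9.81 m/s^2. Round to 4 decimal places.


L0 = g * T^2 / (2 * pi)
L0 = 9.81 * 15.37^2 / (2 * pi)
L0 = 9.81 * 236.2369 / 6.28319
L0 = 2317.4840 / 6.28319
L0 = 368.8390 m

368.8390


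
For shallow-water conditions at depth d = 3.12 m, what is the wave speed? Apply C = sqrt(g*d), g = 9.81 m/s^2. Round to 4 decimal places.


Using the shallow-water approximation:
C = sqrt(g * d) = sqrt(9.81 * 3.12)
C = sqrt(30.6072)
C = 5.5324 m/s

5.5324


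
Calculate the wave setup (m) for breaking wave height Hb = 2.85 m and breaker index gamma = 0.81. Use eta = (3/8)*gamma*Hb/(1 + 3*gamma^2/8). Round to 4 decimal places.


eta = (3/8) * gamma * Hb / (1 + 3*gamma^2/8)
Numerator = (3/8) * 0.81 * 2.85 = 0.865688
Denominator = 1 + 3*0.81^2/8 = 1 + 0.246038 = 1.246038
eta = 0.865688 / 1.246038
eta = 0.6948 m

0.6948


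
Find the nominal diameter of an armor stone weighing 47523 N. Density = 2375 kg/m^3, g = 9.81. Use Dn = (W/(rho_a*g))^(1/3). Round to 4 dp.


V = W / (rho_a * g)
V = 47523 / (2375 * 9.81)
V = 47523 / 23298.75
V = 2.039723 m^3
Dn = V^(1/3) = 2.039723^(1/3)
Dn = 1.2682 m

1.2682


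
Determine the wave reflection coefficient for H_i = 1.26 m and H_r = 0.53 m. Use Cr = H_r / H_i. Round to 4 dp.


Cr = H_r / H_i
Cr = 0.53 / 1.26
Cr = 0.4206

0.4206


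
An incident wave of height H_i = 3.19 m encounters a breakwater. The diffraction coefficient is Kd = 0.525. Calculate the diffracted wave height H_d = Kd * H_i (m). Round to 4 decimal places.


H_d = Kd * H_i
H_d = 0.525 * 3.19
H_d = 1.6748 m

1.6748


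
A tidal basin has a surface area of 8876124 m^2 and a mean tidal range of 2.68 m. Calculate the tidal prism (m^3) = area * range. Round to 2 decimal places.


Tidal prism = Area * Tidal range
P = 8876124 * 2.68
P = 23788012.32 m^3

23788012.32


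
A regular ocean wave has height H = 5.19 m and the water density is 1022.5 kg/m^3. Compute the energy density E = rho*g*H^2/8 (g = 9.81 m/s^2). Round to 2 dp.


E = (1/8) * rho * g * H^2
E = (1/8) * 1022.5 * 9.81 * 5.19^2
E = 0.125 * 1022.5 * 9.81 * 26.9361
E = 33773.58 J/m^2

33773.58


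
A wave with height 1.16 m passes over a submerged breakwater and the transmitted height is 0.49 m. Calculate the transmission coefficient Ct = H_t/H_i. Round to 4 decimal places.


Ct = H_t / H_i
Ct = 0.49 / 1.16
Ct = 0.4224

0.4224


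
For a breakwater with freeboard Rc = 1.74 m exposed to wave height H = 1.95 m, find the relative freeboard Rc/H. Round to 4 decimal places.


Relative freeboard = Rc / H
= 1.74 / 1.95
= 0.8923

0.8923


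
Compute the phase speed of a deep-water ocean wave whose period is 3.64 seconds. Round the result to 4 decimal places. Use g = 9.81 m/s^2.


We use the deep-water celerity formula:
C = g * T / (2 * pi)
C = 9.81 * 3.64 / (2 * 3.14159...)
C = 35.708400 / 6.283185
C = 5.6832 m/s

5.6832


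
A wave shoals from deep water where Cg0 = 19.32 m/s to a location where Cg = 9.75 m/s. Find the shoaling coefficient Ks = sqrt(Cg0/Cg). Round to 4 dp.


Ks = sqrt(Cg0 / Cg)
Ks = sqrt(19.32 / 9.75)
Ks = sqrt(1.9815)
Ks = 1.4077

1.4077


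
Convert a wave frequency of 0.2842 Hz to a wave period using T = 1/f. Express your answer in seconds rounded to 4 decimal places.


T = 1 / f
T = 1 / 0.2842
T = 3.5186 s

3.5186


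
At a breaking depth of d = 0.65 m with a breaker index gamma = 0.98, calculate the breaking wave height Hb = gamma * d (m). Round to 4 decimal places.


Hb = gamma * d
Hb = 0.98 * 0.65
Hb = 0.6370 m

0.6370


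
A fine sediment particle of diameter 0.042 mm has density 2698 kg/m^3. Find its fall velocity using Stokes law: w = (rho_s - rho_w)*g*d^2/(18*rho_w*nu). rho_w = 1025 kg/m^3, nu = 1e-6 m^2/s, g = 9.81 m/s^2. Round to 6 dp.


w = (rho_s - rho_w) * g * d^2 / (18 * rho_w * nu)
d = 0.042 mm = 0.000042 m
rho_s - rho_w = 2698 - 1025 = 1673
Numerator = 1673 * 9.81 * (0.000042)^2 = 0.000028950997
Denominator = 18 * 1025 * 1e-6 = 0.018450
w = 0.001569 m/s

0.001569


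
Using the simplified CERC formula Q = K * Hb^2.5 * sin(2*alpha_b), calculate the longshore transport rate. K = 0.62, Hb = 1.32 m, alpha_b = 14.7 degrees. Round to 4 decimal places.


Q = K * Hb^2.5 * sin(2 * alpha_b)
Hb^2.5 = 1.32^2.5 = 2.001865
sin(2 * 14.7) = sin(29.4) = 0.490904
Q = 0.62 * 2.001865 * 0.490904
Q = 0.6093 m^3/s

0.6093


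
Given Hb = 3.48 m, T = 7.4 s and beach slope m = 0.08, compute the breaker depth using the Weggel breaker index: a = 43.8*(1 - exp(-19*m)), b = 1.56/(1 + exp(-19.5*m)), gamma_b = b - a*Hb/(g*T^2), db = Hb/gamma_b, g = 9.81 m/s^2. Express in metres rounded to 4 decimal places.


a = 43.8 * (1 - exp(-19 * m))
exp(-19 * 0.08) = exp(-1.5200) = 0.218712
a = 43.8 * (1 - 0.218712) = 34.220419
b = 1.56 / (1 + exp(-19.5 * m))
exp(-19.5 * 0.08) = exp(-1.5600) = 0.210136
b = 1.56 / (1 + 0.210136) = 1.289111
Hb / (g * T^2) = 3.48 / (9.81 * 7.4^2) = 3.48 / 537.1956 = 0.00647809
gamma_b = b - a * Hb/(g*T^2) = 1.289111 - 34.220419 * 0.00647809 = 1.067428
db = Hb / gamma_b = 3.48 / 1.067428
db = 3.2602 m

3.2602


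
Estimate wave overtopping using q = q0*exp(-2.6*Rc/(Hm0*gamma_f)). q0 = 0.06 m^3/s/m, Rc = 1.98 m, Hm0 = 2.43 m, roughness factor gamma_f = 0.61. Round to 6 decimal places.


q = q0 * exp(-2.6 * Rc / (Hm0 * gamma_f))
Exponent = -2.6 * 1.98 / (2.43 * 0.61)
= -2.6 * 1.98 / 1.4823
= -3.472981
exp(-3.472981) = 0.031024
q = 0.06 * 0.031024
q = 0.001861 m^3/s/m

0.001861


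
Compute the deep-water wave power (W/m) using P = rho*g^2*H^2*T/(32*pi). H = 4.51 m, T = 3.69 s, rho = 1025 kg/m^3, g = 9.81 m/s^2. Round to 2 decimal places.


P = rho * g^2 * H^2 * T / (32 * pi)
P = 1025 * 9.81^2 * 4.51^2 * 3.69 / (32 * pi)
P = 1025 * 96.2361 * 20.3401 * 3.69 / 100.53096
P = 73644.70 W/m

73644.70


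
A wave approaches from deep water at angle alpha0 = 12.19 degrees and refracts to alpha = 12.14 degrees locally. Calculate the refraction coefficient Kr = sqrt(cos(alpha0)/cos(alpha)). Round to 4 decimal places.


Kr = sqrt(cos(alpha0) / cos(alpha))
cos(12.19) = 0.977453
cos(12.14) = 0.977637
Kr = sqrt(0.977453 / 0.977637)
Kr = sqrt(0.999812)
Kr = 0.9999

0.9999


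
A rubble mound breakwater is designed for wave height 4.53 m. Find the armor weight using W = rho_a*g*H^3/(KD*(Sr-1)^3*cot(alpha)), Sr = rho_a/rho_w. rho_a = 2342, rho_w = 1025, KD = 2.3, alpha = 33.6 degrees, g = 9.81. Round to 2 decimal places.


Sr = rho_a / rho_w = 2342 / 1025 = 2.284878
(Sr - 1) = 1.284878
(Sr - 1)^3 = 2.121220
cot(33.6) = 1 / tan(33.6) = 1 / 0.664398 = 1.505121
Numerator = 2342 * 9.81 * 4.53^3 = 2135750.4383
Denominator = 2.3 * 2.121220 * 1.505121 = 7.343194
W = 2135750.4383 / 7.343194
W = 290847.63 N

290847.63


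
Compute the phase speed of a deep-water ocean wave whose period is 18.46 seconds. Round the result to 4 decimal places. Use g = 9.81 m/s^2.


We use the deep-water celerity formula:
C = g * T / (2 * pi)
C = 9.81 * 18.46 / (2 * 3.14159...)
C = 181.092600 / 6.283185
C = 28.8218 m/s

28.8218


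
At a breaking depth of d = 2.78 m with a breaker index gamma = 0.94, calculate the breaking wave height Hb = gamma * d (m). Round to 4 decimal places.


Hb = gamma * d
Hb = 0.94 * 2.78
Hb = 2.6132 m

2.6132


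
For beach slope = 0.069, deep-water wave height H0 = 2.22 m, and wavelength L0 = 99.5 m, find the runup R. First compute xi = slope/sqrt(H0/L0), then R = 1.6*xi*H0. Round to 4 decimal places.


xi = slope / sqrt(H0/L0)
H0/L0 = 2.22/99.5 = 0.022312
sqrt(0.022312) = 0.149371
xi = 0.069 / 0.149371 = 0.461938
R = 1.6 * xi * H0 = 1.6 * 0.461938 * 2.22
R = 1.6408 m

1.6408


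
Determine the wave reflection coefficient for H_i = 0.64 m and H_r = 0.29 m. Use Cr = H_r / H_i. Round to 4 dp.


Cr = H_r / H_i
Cr = 0.29 / 0.64
Cr = 0.4531

0.4531


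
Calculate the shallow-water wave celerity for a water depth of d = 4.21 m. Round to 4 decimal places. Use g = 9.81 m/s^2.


Using the shallow-water approximation:
C = sqrt(g * d) = sqrt(9.81 * 4.21)
C = sqrt(41.3001)
C = 6.4265 m/s

6.4265


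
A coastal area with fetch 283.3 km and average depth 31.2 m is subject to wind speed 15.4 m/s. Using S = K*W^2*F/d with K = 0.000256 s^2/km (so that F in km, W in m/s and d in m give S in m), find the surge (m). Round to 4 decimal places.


S = K * W^2 * F / d
W^2 = 15.4^2 = 237.16
S = 0.000256 * 237.16 * 283.3 / 31.2
Numerator = 0.000256 * 237.16 * 283.3 = 17.199982
S = 17.199982 / 31.2 = 0.5513 m

0.5513


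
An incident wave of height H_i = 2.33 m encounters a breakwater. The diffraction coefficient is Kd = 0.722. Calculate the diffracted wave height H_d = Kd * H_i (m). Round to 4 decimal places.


H_d = Kd * H_i
H_d = 0.722 * 2.33
H_d = 1.6823 m

1.6823


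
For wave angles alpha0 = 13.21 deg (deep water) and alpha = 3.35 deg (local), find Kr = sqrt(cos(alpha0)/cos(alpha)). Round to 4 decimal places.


Kr = sqrt(cos(alpha0) / cos(alpha))
cos(13.21) = 0.973539
cos(3.35) = 0.998291
Kr = sqrt(0.973539 / 0.998291)
Kr = sqrt(0.975205)
Kr = 0.9875

0.9875


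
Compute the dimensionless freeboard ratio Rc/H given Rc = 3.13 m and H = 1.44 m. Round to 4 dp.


Relative freeboard = Rc / H
= 3.13 / 1.44
= 2.1736

2.1736


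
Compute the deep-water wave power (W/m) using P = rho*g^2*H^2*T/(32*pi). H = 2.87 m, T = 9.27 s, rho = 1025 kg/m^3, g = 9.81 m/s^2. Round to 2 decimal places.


P = rho * g^2 * H^2 * T / (32 * pi)
P = 1025 * 9.81^2 * 2.87^2 * 9.27 / (32 * pi)
P = 1025 * 96.2361 * 8.2369 * 9.27 / 100.53096
P = 74921.34 W/m

74921.34


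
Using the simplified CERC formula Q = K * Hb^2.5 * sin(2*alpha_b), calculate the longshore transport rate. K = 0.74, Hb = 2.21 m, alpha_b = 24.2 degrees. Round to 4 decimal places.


Q = K * Hb^2.5 * sin(2 * alpha_b)
Hb^2.5 = 2.21^2.5 = 7.260737
sin(2 * 24.2) = sin(48.4) = 0.747798
Q = 0.74 * 7.260737 * 0.747798
Q = 4.0179 m^3/s

4.0179


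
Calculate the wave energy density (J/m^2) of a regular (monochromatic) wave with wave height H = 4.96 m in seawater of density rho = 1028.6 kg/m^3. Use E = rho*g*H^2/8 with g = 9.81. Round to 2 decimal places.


E = (1/8) * rho * g * H^2
E = (1/8) * 1028.6 * 9.81 * 4.96^2
E = 0.125 * 1028.6 * 9.81 * 24.6016
E = 31030.51 J/m^2

31030.51


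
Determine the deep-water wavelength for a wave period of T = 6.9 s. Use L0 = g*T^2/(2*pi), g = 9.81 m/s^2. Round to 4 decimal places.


L0 = g * T^2 / (2 * pi)
L0 = 9.81 * 6.9^2 / (2 * pi)
L0 = 9.81 * 47.6100 / 6.28319
L0 = 467.0541 / 6.28319
L0 = 74.3340 m

74.3340


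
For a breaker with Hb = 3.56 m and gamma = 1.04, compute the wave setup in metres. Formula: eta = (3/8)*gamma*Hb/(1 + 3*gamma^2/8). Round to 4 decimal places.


eta = (3/8) * gamma * Hb / (1 + 3*gamma^2/8)
Numerator = (3/8) * 1.04 * 3.56 = 1.388400
Denominator = 1 + 3*1.04^2/8 = 1 + 0.405600 = 1.405600
eta = 1.388400 / 1.405600
eta = 0.9878 m

0.9878


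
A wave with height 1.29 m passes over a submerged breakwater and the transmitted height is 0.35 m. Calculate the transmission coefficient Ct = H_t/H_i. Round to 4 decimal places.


Ct = H_t / H_i
Ct = 0.35 / 1.29
Ct = 0.2713

0.2713


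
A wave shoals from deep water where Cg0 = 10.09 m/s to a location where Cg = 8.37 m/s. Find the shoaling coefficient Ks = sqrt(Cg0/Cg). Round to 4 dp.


Ks = sqrt(Cg0 / Cg)
Ks = sqrt(10.09 / 8.37)
Ks = sqrt(1.2055)
Ks = 1.0980

1.0980


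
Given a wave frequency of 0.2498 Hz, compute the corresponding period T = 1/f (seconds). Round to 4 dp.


T = 1 / f
T = 1 / 0.2498
T = 4.0032 s

4.0032


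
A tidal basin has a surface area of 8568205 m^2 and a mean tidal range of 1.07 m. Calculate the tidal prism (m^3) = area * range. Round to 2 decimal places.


Tidal prism = Area * Tidal range
P = 8568205 * 1.07
P = 9167979.35 m^3

9167979.35


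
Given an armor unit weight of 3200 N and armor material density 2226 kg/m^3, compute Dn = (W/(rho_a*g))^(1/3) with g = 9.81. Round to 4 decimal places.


V = W / (rho_a * g)
V = 3200 / (2226 * 9.81)
V = 3200 / 21837.06
V = 0.146540 m^3
Dn = V^(1/3) = 0.146540^(1/3)
Dn = 0.5272 m

0.5272


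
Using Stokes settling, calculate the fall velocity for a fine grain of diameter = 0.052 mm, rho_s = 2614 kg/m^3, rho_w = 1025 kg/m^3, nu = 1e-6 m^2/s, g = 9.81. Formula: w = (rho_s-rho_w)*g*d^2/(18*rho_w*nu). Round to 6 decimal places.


w = (rho_s - rho_w) * g * d^2 / (18 * rho_w * nu)
d = 0.052 mm = 0.000052 m
rho_s - rho_w = 2614 - 1025 = 1589
Numerator = 1589 * 9.81 * (0.000052)^2 = 0.000042150195
Denominator = 18 * 1025 * 1e-6 = 0.018450
w = 0.002285 m/s

0.002285


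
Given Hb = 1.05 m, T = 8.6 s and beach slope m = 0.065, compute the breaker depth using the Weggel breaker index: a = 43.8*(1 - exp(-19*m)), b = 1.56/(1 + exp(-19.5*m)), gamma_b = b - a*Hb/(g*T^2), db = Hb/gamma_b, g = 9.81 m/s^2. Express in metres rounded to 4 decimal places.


a = 43.8 * (1 - exp(-19 * m))
exp(-19 * 0.065) = exp(-1.2350) = 0.290835
a = 43.8 * (1 - 0.290835) = 31.061437
b = 1.56 / (1 + exp(-19.5 * m))
exp(-19.5 * 0.065) = exp(-1.2675) = 0.281535
b = 1.56 / (1 + 0.281535) = 1.217291
Hb / (g * T^2) = 1.05 / (9.81 * 8.6^2) = 1.05 / 725.5476 = 0.00144718
gamma_b = b - a * Hb/(g*T^2) = 1.217291 - 31.061437 * 0.00144718 = 1.172339
db = Hb / gamma_b = 1.05 / 1.172339
db = 0.8956 m

0.8956


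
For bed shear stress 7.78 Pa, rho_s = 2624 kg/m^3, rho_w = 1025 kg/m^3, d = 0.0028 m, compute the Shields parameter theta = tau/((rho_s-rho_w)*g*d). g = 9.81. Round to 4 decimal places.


theta = tau / ((rho_s - rho_w) * g * d)
rho_s - rho_w = 2624 - 1025 = 1599
Denominator = 1599 * 9.81 * 0.0028 = 43.921332
theta = 7.78 / 43.921332
theta = 0.1771

0.1771


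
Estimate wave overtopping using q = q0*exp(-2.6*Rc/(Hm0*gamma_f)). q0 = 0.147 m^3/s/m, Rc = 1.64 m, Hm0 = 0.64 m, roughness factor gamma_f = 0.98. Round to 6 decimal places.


q = q0 * exp(-2.6 * Rc / (Hm0 * gamma_f))
Exponent = -2.6 * 1.64 / (0.64 * 0.98)
= -2.6 * 1.64 / 0.6272
= -6.798469
exp(-6.798469) = 0.001115
q = 0.147 * 0.001115
q = 0.000164 m^3/s/m

0.000164
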